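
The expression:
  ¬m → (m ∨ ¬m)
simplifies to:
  True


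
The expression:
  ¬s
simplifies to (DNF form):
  ¬s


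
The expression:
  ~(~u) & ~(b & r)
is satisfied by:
  {u: True, b: False, r: False}
  {r: True, u: True, b: False}
  {b: True, u: True, r: False}


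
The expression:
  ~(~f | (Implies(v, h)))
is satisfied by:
  {f: True, v: True, h: False}


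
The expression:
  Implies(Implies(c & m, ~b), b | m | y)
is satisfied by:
  {y: True, b: True, m: True}
  {y: True, b: True, m: False}
  {y: True, m: True, b: False}
  {y: True, m: False, b: False}
  {b: True, m: True, y: False}
  {b: True, m: False, y: False}
  {m: True, b: False, y: False}


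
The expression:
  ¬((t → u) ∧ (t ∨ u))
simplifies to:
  ¬u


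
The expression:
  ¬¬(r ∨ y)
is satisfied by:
  {r: True, y: True}
  {r: True, y: False}
  {y: True, r: False}


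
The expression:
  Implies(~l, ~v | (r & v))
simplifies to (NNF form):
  l | r | ~v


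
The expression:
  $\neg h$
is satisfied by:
  {h: False}


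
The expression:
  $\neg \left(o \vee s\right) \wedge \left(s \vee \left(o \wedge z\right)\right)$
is never true.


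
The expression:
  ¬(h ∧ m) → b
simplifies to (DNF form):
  b ∨ (h ∧ m)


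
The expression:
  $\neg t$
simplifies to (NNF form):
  $\neg t$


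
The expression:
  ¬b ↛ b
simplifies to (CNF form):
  True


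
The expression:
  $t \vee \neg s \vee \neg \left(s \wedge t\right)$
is always true.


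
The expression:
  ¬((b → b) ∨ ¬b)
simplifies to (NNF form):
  False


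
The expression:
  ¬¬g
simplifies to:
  g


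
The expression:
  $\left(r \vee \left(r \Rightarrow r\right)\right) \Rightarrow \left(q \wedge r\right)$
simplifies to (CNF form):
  $q \wedge r$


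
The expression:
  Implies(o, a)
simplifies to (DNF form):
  a | ~o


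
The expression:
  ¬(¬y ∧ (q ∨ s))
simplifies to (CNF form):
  (y ∨ ¬q) ∧ (y ∨ ¬s)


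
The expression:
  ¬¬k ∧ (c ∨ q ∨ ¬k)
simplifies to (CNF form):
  k ∧ (c ∨ q)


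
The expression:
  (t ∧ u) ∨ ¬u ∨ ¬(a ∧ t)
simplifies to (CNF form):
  True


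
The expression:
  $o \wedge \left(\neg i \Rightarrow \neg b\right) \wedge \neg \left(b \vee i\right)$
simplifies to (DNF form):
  $o \wedge \neg b \wedge \neg i$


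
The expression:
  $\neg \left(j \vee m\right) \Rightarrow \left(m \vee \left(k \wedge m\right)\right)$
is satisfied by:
  {m: True, j: True}
  {m: True, j: False}
  {j: True, m: False}


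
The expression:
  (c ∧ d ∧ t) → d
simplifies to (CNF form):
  True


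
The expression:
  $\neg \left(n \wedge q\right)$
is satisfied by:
  {q: False, n: False}
  {n: True, q: False}
  {q: True, n: False}


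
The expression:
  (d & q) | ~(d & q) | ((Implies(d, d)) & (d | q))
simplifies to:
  True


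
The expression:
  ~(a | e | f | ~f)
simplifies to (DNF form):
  False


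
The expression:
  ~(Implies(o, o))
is never true.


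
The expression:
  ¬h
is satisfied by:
  {h: False}


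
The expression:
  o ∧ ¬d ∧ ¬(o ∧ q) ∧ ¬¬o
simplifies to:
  o ∧ ¬d ∧ ¬q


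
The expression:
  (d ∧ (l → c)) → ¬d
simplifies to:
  (l ∧ ¬c) ∨ ¬d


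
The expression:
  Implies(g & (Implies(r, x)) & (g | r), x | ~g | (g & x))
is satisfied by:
  {r: True, x: True, g: False}
  {r: True, g: False, x: False}
  {x: True, g: False, r: False}
  {x: False, g: False, r: False}
  {r: True, x: True, g: True}
  {r: True, g: True, x: False}
  {x: True, g: True, r: False}


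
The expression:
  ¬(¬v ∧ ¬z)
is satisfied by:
  {z: True, v: True}
  {z: True, v: False}
  {v: True, z: False}


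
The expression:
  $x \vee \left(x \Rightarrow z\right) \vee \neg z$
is always true.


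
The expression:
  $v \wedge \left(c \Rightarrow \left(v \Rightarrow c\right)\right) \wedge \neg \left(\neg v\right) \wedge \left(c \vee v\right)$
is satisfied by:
  {v: True}


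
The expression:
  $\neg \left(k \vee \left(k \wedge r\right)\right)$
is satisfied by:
  {k: False}


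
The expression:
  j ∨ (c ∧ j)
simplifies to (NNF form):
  j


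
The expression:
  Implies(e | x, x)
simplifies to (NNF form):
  x | ~e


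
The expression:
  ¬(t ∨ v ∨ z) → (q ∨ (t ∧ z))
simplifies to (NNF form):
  q ∨ t ∨ v ∨ z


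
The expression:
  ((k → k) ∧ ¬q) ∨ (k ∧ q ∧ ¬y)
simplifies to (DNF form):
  (k ∧ ¬y) ∨ ¬q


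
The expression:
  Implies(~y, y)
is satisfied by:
  {y: True}


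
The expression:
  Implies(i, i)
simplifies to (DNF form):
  True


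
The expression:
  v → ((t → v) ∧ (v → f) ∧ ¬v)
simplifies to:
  ¬v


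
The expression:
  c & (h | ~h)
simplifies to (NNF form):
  c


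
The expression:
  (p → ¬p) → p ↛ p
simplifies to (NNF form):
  p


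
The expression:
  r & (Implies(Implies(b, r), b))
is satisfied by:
  {r: True, b: True}


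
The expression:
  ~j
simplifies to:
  ~j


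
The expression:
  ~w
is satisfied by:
  {w: False}


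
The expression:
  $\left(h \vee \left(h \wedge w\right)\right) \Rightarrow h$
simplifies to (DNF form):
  $\text{True}$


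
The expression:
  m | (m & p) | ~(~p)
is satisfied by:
  {m: True, p: True}
  {m: True, p: False}
  {p: True, m: False}


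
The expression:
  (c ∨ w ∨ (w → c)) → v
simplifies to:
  v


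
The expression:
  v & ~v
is never true.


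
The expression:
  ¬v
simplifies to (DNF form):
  ¬v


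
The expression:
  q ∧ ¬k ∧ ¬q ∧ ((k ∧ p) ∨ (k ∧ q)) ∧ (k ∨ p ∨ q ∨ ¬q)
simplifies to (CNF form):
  False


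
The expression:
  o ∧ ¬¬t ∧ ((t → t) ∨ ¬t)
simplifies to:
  o ∧ t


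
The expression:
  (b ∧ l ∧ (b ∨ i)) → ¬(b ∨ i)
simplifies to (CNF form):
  ¬b ∨ ¬l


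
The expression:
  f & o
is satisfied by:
  {f: True, o: True}


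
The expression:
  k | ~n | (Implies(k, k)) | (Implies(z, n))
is always true.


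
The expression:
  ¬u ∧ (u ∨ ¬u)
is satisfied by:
  {u: False}


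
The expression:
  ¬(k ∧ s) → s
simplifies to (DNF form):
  s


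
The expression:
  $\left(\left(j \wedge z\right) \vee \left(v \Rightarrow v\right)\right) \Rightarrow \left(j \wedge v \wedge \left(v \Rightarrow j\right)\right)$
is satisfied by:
  {j: True, v: True}


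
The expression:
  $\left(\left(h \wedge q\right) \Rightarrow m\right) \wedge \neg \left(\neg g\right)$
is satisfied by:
  {g: True, m: True, h: False, q: False}
  {g: True, h: False, q: False, m: False}
  {g: True, m: True, q: True, h: False}
  {g: True, q: True, h: False, m: False}
  {g: True, m: True, h: True, q: False}
  {g: True, h: True, q: False, m: False}
  {g: True, m: True, q: True, h: True}


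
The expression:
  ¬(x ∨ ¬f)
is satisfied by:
  {f: True, x: False}


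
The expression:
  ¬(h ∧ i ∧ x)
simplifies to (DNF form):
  ¬h ∨ ¬i ∨ ¬x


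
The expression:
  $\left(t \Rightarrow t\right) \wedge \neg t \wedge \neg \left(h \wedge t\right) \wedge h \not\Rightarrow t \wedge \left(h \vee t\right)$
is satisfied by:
  {h: True, t: False}


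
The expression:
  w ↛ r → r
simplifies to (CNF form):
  r ∨ ¬w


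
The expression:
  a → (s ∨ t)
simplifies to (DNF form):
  s ∨ t ∨ ¬a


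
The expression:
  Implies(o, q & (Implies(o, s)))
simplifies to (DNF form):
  ~o | (q & s)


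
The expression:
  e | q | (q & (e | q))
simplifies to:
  e | q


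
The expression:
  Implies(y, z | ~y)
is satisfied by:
  {z: True, y: False}
  {y: False, z: False}
  {y: True, z: True}


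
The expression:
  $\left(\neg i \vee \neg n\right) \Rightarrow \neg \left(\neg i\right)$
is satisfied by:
  {i: True}


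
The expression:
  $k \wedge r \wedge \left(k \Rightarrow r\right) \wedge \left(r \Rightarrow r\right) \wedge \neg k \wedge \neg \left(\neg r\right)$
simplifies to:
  $\text{False}$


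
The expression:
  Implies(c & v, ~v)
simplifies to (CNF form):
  ~c | ~v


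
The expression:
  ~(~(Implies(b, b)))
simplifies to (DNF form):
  True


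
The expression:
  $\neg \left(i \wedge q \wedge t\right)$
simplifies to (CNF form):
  $\neg i \vee \neg q \vee \neg t$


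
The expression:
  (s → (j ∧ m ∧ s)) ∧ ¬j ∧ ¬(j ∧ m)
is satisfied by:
  {j: False, s: False}


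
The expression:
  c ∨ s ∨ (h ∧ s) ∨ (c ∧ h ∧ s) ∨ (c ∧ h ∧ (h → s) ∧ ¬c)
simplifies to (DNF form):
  c ∨ s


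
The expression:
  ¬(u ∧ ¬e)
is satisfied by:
  {e: True, u: False}
  {u: False, e: False}
  {u: True, e: True}


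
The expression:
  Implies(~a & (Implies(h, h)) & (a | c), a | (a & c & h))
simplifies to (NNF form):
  a | ~c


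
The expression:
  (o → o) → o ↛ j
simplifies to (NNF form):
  o ∧ ¬j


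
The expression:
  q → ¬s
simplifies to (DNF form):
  ¬q ∨ ¬s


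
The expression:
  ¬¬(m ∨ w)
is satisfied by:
  {m: True, w: True}
  {m: True, w: False}
  {w: True, m: False}


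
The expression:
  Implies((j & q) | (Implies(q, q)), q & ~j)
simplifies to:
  q & ~j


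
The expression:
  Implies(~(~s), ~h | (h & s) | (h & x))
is always true.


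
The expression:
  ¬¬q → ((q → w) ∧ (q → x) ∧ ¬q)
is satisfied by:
  {q: False}


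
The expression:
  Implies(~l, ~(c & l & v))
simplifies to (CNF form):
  True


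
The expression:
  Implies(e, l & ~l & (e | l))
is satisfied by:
  {e: False}


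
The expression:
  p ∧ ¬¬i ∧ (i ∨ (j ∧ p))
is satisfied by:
  {i: True, p: True}


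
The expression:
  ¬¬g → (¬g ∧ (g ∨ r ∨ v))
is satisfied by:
  {g: False}


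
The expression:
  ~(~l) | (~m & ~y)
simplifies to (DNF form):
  l | (~m & ~y)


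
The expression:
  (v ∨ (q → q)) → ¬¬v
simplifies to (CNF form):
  v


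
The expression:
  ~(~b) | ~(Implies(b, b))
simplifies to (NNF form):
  b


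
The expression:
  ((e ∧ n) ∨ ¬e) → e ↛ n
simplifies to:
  e ∧ ¬n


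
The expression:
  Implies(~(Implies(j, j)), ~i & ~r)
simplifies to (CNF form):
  True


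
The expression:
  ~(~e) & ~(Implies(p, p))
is never true.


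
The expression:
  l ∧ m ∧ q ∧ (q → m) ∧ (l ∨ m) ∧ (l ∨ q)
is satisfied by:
  {m: True, q: True, l: True}


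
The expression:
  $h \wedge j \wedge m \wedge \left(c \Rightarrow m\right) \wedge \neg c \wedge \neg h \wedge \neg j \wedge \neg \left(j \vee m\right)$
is never true.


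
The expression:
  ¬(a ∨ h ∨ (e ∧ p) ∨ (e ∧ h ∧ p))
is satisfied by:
  {p: False, e: False, h: False, a: False}
  {e: True, a: False, p: False, h: False}
  {p: True, a: False, e: False, h: False}


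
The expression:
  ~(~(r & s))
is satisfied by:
  {r: True, s: True}


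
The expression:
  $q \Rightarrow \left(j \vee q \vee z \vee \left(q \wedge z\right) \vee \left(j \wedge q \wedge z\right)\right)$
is always true.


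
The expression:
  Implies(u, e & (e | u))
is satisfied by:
  {e: True, u: False}
  {u: False, e: False}
  {u: True, e: True}


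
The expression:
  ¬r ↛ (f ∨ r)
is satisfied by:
  {r: False, f: False}


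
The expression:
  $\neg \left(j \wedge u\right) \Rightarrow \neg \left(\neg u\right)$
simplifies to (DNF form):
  $u$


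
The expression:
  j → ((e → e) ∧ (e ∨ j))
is always true.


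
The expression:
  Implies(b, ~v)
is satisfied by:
  {v: False, b: False}
  {b: True, v: False}
  {v: True, b: False}


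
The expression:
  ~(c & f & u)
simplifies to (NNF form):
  ~c | ~f | ~u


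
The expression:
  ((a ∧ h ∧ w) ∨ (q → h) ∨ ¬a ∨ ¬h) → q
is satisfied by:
  {q: True}


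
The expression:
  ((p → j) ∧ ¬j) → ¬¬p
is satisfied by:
  {p: True, j: True}
  {p: True, j: False}
  {j: True, p: False}


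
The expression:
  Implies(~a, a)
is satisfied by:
  {a: True}


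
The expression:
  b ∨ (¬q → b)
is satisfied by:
  {b: True, q: True}
  {b: True, q: False}
  {q: True, b: False}


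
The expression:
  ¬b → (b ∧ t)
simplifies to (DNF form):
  b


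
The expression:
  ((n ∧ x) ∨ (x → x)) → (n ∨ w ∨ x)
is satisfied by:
  {n: True, x: True, w: True}
  {n: True, x: True, w: False}
  {n: True, w: True, x: False}
  {n: True, w: False, x: False}
  {x: True, w: True, n: False}
  {x: True, w: False, n: False}
  {w: True, x: False, n: False}


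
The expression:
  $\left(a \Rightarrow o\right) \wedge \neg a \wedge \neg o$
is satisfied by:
  {o: False, a: False}


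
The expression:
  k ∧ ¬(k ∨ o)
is never true.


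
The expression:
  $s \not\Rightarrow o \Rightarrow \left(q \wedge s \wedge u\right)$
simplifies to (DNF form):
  $o \vee \left(q \wedge u\right) \vee \neg s$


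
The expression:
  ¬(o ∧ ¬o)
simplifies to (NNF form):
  True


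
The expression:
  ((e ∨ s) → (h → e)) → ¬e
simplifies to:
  ¬e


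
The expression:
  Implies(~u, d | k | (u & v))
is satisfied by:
  {d: True, k: True, u: True}
  {d: True, k: True, u: False}
  {d: True, u: True, k: False}
  {d: True, u: False, k: False}
  {k: True, u: True, d: False}
  {k: True, u: False, d: False}
  {u: True, k: False, d: False}


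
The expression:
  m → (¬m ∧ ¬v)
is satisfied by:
  {m: False}


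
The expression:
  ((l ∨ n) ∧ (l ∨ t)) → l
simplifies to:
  l ∨ ¬n ∨ ¬t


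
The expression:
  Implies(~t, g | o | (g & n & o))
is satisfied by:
  {t: True, g: True, o: True}
  {t: True, g: True, o: False}
  {t: True, o: True, g: False}
  {t: True, o: False, g: False}
  {g: True, o: True, t: False}
  {g: True, o: False, t: False}
  {o: True, g: False, t: False}


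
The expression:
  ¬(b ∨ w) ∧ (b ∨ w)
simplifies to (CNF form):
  False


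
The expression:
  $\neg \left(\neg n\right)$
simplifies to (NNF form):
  $n$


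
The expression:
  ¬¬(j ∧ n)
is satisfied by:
  {j: True, n: True}


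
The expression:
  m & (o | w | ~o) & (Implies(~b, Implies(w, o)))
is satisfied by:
  {m: True, b: True, o: True, w: False}
  {m: True, b: True, w: False, o: False}
  {m: True, o: True, w: False, b: False}
  {m: True, w: False, o: False, b: False}
  {m: True, b: True, w: True, o: True}
  {m: True, b: True, w: True, o: False}
  {m: True, w: True, o: True, b: False}


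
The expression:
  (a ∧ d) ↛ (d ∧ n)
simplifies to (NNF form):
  a ∧ d ∧ ¬n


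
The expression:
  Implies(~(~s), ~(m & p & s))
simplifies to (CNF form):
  ~m | ~p | ~s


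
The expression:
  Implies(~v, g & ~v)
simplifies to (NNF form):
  g | v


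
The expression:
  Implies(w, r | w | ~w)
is always true.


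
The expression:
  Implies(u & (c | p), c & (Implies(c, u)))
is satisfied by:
  {c: True, p: False, u: False}
  {p: False, u: False, c: False}
  {c: True, u: True, p: False}
  {u: True, p: False, c: False}
  {c: True, p: True, u: False}
  {p: True, c: False, u: False}
  {c: True, u: True, p: True}


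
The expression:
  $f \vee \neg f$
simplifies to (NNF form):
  $\text{True}$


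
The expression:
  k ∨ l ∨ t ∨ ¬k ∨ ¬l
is always true.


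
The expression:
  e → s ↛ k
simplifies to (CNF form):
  (s ∨ ¬e) ∧ (¬e ∨ ¬k)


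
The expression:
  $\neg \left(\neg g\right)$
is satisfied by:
  {g: True}


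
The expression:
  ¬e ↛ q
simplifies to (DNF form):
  q ∨ ¬e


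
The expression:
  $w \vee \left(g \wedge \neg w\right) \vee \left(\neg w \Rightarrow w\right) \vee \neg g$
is always true.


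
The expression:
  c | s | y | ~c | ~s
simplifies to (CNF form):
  True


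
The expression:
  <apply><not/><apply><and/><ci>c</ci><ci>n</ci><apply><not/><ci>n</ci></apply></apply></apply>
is always true.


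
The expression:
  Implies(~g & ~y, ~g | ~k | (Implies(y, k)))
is always true.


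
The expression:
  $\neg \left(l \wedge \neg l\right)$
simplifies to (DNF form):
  $\text{True}$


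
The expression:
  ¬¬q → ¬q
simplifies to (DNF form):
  ¬q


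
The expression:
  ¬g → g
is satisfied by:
  {g: True}


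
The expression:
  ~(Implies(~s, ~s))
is never true.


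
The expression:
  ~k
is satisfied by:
  {k: False}


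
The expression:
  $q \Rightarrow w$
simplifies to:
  $w \vee \neg q$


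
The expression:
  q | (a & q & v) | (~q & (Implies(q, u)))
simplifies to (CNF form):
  True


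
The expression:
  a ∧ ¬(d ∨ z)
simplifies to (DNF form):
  a ∧ ¬d ∧ ¬z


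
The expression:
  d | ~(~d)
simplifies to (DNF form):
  d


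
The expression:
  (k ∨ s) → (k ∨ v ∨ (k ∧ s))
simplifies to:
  k ∨ v ∨ ¬s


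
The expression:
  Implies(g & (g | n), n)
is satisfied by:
  {n: True, g: False}
  {g: False, n: False}
  {g: True, n: True}


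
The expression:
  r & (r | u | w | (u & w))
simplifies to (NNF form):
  r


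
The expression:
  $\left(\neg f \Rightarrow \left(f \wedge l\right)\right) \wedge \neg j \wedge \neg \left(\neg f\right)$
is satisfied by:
  {f: True, j: False}


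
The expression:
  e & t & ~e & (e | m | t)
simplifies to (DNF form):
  False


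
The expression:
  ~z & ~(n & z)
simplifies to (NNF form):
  ~z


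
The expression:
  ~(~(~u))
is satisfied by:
  {u: False}


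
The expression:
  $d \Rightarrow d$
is always true.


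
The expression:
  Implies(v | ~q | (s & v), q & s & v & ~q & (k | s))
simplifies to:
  q & ~v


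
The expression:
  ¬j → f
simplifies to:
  f ∨ j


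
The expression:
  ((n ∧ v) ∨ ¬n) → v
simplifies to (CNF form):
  n ∨ v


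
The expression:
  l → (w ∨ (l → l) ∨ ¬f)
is always true.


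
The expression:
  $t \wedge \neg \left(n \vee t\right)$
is never true.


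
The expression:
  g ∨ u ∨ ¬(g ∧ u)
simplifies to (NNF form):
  True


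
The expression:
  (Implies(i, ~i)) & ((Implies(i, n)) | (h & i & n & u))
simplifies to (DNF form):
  ~i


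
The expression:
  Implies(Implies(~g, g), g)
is always true.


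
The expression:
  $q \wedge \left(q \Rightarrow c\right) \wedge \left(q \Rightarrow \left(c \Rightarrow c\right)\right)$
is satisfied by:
  {c: True, q: True}


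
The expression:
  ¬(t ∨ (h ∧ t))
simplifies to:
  ¬t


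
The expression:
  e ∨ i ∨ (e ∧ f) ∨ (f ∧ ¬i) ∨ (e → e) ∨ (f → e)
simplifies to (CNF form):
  True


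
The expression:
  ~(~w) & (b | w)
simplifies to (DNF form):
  w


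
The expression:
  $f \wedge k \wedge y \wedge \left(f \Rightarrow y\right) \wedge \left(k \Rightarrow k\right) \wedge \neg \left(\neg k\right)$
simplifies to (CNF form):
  $f \wedge k \wedge y$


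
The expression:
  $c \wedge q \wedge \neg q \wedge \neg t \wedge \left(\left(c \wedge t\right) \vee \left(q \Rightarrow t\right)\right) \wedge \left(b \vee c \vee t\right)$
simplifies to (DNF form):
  $\text{False}$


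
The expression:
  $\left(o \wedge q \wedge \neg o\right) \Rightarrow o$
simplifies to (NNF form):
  $\text{True}$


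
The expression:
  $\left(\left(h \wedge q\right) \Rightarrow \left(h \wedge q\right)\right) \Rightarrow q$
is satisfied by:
  {q: True}


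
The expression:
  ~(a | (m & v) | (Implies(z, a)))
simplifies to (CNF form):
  z & ~a & (~m | ~v)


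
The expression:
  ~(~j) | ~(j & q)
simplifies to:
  True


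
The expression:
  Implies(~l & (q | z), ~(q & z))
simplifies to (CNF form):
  l | ~q | ~z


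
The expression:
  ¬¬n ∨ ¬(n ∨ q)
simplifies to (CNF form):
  n ∨ ¬q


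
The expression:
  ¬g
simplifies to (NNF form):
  ¬g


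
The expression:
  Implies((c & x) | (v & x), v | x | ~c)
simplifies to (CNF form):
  True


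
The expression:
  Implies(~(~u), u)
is always true.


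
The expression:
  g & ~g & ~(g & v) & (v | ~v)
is never true.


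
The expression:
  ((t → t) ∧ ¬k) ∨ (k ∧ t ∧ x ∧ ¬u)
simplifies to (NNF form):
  (t ∧ x ∧ ¬u) ∨ ¬k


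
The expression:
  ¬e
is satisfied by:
  {e: False}


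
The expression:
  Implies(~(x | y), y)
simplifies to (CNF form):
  x | y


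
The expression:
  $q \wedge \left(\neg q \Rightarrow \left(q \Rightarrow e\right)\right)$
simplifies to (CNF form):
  $q$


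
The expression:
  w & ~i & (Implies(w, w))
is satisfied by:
  {w: True, i: False}


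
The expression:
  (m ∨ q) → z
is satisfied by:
  {z: True, m: False, q: False}
  {z: True, q: True, m: False}
  {z: True, m: True, q: False}
  {z: True, q: True, m: True}
  {q: False, m: False, z: False}


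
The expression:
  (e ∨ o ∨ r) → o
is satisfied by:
  {o: True, e: False, r: False}
  {r: True, o: True, e: False}
  {o: True, e: True, r: False}
  {r: True, o: True, e: True}
  {r: False, e: False, o: False}


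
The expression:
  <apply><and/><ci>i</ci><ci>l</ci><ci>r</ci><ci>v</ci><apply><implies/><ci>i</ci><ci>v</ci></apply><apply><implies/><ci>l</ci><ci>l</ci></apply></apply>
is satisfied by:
  {r: True, v: True, i: True, l: True}


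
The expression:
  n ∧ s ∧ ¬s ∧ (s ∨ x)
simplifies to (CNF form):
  False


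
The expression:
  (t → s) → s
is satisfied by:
  {t: True, s: True}
  {t: True, s: False}
  {s: True, t: False}


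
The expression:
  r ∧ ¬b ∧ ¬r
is never true.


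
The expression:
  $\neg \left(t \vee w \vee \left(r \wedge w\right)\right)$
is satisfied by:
  {w: False, t: False}


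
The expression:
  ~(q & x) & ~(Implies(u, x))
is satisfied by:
  {u: True, x: False}


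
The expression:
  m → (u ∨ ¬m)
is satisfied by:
  {u: True, m: False}
  {m: False, u: False}
  {m: True, u: True}


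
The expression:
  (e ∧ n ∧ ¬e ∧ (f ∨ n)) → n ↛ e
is always true.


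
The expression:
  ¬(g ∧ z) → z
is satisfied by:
  {z: True}


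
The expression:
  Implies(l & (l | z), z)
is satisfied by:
  {z: True, l: False}
  {l: False, z: False}
  {l: True, z: True}


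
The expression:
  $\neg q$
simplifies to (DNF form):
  $\neg q$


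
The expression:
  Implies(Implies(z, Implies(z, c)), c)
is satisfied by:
  {z: True, c: True}
  {z: True, c: False}
  {c: True, z: False}


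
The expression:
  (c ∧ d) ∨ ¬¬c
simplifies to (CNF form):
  c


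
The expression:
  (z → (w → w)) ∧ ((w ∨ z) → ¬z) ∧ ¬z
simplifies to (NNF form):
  ¬z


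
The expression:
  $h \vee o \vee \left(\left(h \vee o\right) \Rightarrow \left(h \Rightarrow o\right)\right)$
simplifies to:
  $\text{True}$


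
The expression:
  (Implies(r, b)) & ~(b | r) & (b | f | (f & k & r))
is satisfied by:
  {f: True, r: False, b: False}


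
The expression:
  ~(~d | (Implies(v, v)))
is never true.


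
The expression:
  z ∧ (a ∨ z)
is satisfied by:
  {z: True}


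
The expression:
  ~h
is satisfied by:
  {h: False}


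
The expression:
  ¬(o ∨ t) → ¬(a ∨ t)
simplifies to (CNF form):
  o ∨ t ∨ ¬a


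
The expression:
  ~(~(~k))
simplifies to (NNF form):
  ~k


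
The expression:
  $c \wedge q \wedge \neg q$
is never true.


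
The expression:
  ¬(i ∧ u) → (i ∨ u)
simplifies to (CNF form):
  i ∨ u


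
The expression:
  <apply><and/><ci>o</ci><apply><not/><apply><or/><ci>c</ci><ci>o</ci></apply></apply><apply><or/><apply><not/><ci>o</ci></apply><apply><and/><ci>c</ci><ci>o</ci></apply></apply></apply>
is never true.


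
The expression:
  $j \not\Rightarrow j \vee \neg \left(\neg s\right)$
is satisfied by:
  {s: True}


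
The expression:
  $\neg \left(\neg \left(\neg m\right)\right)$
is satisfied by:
  {m: False}


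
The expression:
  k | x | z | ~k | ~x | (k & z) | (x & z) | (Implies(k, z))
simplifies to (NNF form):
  True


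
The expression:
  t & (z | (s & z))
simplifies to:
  t & z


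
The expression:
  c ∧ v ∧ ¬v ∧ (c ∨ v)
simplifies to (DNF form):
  False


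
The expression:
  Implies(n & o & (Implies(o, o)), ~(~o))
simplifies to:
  True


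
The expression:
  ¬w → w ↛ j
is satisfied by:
  {w: True}


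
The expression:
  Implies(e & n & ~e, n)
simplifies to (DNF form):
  True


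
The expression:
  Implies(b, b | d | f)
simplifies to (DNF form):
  True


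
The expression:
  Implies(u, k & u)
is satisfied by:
  {k: True, u: False}
  {u: False, k: False}
  {u: True, k: True}


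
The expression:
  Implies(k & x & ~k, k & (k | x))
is always true.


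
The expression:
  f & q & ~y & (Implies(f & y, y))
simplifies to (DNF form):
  f & q & ~y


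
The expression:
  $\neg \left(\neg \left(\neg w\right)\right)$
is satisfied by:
  {w: False}


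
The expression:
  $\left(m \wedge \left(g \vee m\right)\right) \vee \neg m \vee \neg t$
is always true.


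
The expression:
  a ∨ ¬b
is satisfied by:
  {a: True, b: False}
  {b: False, a: False}
  {b: True, a: True}


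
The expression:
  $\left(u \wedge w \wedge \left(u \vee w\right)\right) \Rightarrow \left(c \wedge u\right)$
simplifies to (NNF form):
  $c \vee \neg u \vee \neg w$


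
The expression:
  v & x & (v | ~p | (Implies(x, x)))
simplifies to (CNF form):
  v & x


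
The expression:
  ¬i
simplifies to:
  ¬i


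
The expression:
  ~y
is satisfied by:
  {y: False}


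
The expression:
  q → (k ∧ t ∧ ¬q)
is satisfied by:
  {q: False}


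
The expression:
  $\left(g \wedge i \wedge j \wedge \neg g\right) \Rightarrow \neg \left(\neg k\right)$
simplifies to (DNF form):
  $\text{True}$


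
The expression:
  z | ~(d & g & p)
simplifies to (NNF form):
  z | ~d | ~g | ~p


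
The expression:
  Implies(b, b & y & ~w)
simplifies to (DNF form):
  ~b | (y & ~w)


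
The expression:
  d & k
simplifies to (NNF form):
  d & k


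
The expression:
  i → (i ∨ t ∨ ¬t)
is always true.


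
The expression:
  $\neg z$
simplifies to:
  $\neg z$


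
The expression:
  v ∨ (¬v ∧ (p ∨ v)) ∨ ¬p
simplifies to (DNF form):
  True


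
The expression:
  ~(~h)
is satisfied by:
  {h: True}


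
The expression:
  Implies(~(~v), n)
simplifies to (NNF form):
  n | ~v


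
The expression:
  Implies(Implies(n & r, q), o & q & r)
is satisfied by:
  {o: True, r: True, n: True, q: False}
  {r: True, n: True, o: False, q: False}
  {o: True, q: True, r: True, n: True}
  {o: True, q: True, r: True, n: False}


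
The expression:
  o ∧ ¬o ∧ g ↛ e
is never true.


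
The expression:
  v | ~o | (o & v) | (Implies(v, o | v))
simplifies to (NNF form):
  True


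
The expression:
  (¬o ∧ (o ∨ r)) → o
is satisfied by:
  {o: True, r: False}
  {r: False, o: False}
  {r: True, o: True}


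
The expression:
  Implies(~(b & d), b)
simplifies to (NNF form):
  b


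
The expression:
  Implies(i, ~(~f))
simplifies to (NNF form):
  f | ~i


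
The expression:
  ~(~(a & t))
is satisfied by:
  {t: True, a: True}


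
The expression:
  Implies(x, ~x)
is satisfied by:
  {x: False}


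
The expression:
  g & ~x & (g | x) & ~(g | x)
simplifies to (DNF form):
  False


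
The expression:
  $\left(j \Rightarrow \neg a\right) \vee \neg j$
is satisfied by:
  {a: False, j: False}
  {j: True, a: False}
  {a: True, j: False}


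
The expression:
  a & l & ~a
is never true.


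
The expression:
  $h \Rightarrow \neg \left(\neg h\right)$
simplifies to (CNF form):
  $\text{True}$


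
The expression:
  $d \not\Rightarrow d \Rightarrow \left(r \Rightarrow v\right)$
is always true.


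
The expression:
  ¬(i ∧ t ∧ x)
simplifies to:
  ¬i ∨ ¬t ∨ ¬x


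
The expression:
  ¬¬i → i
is always true.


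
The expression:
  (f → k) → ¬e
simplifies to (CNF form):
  (f ∨ ¬e) ∧ (¬e ∨ ¬k)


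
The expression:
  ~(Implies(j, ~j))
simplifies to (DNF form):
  j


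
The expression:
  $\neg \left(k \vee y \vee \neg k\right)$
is never true.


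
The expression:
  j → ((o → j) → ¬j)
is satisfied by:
  {j: False}


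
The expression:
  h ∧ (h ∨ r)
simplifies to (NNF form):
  h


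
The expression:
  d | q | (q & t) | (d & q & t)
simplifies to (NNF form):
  d | q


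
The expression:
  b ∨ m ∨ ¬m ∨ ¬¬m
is always true.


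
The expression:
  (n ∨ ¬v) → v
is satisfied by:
  {v: True}


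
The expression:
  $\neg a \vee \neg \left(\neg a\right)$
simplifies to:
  $\text{True}$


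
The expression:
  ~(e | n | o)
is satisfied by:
  {n: False, e: False, o: False}


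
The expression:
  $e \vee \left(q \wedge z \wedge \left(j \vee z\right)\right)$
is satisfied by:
  {q: True, e: True, z: True}
  {q: True, e: True, z: False}
  {e: True, z: True, q: False}
  {e: True, z: False, q: False}
  {q: True, z: True, e: False}


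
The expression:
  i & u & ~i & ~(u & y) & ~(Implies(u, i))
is never true.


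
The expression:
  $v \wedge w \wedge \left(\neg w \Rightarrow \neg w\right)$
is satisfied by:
  {w: True, v: True}


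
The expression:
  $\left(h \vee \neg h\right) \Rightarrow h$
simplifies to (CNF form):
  $h$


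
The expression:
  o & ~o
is never true.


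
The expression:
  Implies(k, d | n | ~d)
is always true.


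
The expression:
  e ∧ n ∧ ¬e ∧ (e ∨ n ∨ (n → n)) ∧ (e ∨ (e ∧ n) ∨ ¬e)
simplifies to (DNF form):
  False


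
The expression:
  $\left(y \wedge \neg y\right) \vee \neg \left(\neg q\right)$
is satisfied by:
  {q: True}


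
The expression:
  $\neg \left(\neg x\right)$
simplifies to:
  $x$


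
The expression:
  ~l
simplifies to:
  ~l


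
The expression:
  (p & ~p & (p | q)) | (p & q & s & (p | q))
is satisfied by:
  {p: True, s: True, q: True}


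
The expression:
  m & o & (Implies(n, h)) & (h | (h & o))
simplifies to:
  h & m & o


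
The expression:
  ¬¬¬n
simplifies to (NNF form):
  ¬n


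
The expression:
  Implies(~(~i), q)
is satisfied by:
  {q: True, i: False}
  {i: False, q: False}
  {i: True, q: True}


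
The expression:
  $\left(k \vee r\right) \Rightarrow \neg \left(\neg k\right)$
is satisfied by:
  {k: True, r: False}
  {r: False, k: False}
  {r: True, k: True}


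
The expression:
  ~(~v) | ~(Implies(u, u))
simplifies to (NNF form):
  v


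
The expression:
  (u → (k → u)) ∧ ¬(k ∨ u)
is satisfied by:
  {u: False, k: False}


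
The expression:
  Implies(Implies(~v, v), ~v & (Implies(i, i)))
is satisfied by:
  {v: False}


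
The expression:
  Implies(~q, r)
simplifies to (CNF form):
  q | r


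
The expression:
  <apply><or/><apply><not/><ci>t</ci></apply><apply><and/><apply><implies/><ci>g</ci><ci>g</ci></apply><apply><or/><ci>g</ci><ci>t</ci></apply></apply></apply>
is always true.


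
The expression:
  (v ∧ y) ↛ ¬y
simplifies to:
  v ∧ y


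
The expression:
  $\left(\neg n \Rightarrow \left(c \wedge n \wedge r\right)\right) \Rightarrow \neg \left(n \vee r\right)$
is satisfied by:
  {n: False}


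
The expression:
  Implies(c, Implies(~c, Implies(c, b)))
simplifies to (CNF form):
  True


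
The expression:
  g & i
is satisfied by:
  {i: True, g: True}


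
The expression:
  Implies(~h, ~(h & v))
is always true.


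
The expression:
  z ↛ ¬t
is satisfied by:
  {t: True, z: True}


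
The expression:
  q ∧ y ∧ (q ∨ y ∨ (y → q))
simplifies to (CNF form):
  q ∧ y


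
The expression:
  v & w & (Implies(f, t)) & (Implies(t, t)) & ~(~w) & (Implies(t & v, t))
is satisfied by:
  {t: True, w: True, v: True, f: False}
  {w: True, v: True, t: False, f: False}
  {f: True, t: True, w: True, v: True}


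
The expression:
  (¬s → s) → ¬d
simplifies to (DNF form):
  ¬d ∨ ¬s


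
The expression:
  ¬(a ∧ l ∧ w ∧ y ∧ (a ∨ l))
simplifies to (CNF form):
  ¬a ∨ ¬l ∨ ¬w ∨ ¬y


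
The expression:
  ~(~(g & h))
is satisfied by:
  {h: True, g: True}


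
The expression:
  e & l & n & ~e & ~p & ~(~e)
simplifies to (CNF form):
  False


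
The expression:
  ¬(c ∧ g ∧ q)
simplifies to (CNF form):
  ¬c ∨ ¬g ∨ ¬q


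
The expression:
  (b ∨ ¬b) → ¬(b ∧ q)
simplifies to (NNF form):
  ¬b ∨ ¬q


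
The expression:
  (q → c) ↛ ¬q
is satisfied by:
  {c: True, q: True}


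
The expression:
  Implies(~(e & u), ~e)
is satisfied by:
  {u: True, e: False}
  {e: False, u: False}
  {e: True, u: True}


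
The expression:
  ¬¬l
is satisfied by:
  {l: True}


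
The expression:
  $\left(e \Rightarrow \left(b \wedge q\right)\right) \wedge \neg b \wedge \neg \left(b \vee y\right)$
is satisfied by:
  {e: False, y: False, b: False}


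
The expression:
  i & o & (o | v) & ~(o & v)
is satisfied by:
  {i: True, o: True, v: False}


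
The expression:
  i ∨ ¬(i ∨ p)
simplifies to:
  i ∨ ¬p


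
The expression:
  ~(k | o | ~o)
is never true.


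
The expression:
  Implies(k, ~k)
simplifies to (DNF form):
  ~k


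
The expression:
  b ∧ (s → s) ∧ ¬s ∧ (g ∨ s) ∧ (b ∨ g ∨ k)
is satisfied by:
  {b: True, g: True, s: False}


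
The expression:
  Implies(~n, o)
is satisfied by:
  {n: True, o: True}
  {n: True, o: False}
  {o: True, n: False}


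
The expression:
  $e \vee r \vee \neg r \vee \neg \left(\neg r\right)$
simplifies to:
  $\text{True}$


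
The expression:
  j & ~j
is never true.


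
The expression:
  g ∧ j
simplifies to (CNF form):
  g ∧ j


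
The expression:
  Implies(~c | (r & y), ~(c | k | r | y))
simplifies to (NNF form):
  (c | ~k) & (c | ~r) & (c | ~y) & (~r | ~y)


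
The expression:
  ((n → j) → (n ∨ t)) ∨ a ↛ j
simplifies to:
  n ∨ t ∨ (a ∧ ¬j)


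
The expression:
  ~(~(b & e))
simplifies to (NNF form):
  b & e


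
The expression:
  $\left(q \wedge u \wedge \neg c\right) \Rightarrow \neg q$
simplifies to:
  $c \vee \neg q \vee \neg u$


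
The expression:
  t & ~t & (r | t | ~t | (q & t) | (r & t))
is never true.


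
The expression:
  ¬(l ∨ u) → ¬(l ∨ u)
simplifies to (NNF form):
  True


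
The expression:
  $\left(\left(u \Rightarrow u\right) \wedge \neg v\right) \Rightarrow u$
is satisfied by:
  {v: True, u: True}
  {v: True, u: False}
  {u: True, v: False}


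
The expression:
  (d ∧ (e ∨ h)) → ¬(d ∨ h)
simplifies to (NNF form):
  (¬e ∧ ¬h) ∨ ¬d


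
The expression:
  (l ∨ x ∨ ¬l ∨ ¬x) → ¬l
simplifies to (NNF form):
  ¬l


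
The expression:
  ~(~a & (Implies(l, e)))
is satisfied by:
  {a: True, l: True, e: False}
  {a: True, l: False, e: False}
  {a: True, e: True, l: True}
  {a: True, e: True, l: False}
  {l: True, e: False, a: False}


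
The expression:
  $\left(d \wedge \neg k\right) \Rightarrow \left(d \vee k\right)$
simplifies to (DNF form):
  $\text{True}$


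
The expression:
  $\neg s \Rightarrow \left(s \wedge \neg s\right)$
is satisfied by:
  {s: True}


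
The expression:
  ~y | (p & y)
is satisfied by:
  {p: True, y: False}
  {y: False, p: False}
  {y: True, p: True}


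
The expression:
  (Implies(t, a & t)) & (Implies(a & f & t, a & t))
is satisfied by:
  {a: True, t: False}
  {t: False, a: False}
  {t: True, a: True}


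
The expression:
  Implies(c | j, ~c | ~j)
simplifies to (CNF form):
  ~c | ~j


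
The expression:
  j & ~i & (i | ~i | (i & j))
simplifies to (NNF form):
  j & ~i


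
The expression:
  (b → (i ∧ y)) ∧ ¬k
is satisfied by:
  {i: True, y: True, b: False, k: False}
  {i: True, y: False, b: False, k: False}
  {y: True, i: False, b: False, k: False}
  {i: False, y: False, b: False, k: False}
  {i: True, b: True, y: True, k: False}


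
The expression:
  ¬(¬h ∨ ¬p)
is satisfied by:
  {h: True, p: True}


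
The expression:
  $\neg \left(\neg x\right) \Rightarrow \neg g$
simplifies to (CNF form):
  $\neg g \vee \neg x$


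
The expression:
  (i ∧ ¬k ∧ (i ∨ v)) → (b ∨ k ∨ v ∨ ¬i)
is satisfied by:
  {b: True, k: True, v: True, i: False}
  {b: True, k: True, i: False, v: False}
  {b: True, v: True, i: False, k: False}
  {b: True, i: False, v: False, k: False}
  {k: True, v: True, i: False, b: False}
  {k: True, i: False, v: False, b: False}
  {v: True, k: False, i: False, b: False}
  {k: False, i: False, v: False, b: False}
  {k: True, b: True, i: True, v: True}
  {k: True, b: True, i: True, v: False}
  {b: True, i: True, v: True, k: False}
  {b: True, i: True, k: False, v: False}
  {v: True, i: True, k: True, b: False}
  {i: True, k: True, b: False, v: False}
  {i: True, v: True, b: False, k: False}


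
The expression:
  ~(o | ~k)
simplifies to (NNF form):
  k & ~o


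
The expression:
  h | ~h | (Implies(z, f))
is always true.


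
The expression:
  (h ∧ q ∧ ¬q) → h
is always true.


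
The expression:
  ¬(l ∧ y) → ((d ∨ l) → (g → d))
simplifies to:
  d ∨ y ∨ ¬g ∨ ¬l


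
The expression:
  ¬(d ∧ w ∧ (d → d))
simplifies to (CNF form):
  ¬d ∨ ¬w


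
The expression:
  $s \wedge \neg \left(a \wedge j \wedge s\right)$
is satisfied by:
  {s: True, a: False, j: False}
  {j: True, s: True, a: False}
  {a: True, s: True, j: False}


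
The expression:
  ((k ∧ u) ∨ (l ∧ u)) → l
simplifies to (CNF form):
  l ∨ ¬k ∨ ¬u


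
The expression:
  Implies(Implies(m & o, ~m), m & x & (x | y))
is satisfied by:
  {m: True, x: True, o: True}
  {m: True, x: True, o: False}
  {m: True, o: True, x: False}


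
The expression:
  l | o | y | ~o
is always true.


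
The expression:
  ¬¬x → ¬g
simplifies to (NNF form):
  ¬g ∨ ¬x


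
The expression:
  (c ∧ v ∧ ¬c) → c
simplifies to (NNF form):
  True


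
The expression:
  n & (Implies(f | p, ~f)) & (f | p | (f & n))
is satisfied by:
  {p: True, n: True, f: False}


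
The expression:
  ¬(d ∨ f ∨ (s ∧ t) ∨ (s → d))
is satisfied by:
  {s: True, d: False, t: False, f: False}


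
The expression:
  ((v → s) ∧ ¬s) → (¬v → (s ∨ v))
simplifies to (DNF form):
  s ∨ v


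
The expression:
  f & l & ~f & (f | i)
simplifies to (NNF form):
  False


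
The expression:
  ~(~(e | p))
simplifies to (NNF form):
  e | p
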